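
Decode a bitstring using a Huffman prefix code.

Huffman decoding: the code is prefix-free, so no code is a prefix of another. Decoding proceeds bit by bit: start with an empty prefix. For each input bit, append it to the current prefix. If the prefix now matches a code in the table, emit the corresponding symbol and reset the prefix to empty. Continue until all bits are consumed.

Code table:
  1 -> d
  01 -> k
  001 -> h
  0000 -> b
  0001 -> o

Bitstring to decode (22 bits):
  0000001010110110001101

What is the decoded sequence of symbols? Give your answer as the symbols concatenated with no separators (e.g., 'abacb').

Bit 0: prefix='0' (no match yet)
Bit 1: prefix='00' (no match yet)
Bit 2: prefix='000' (no match yet)
Bit 3: prefix='0000' -> emit 'b', reset
Bit 4: prefix='0' (no match yet)
Bit 5: prefix='00' (no match yet)
Bit 6: prefix='001' -> emit 'h', reset
Bit 7: prefix='0' (no match yet)
Bit 8: prefix='01' -> emit 'k', reset
Bit 9: prefix='0' (no match yet)
Bit 10: prefix='01' -> emit 'k', reset
Bit 11: prefix='1' -> emit 'd', reset
Bit 12: prefix='0' (no match yet)
Bit 13: prefix='01' -> emit 'k', reset
Bit 14: prefix='1' -> emit 'd', reset
Bit 15: prefix='0' (no match yet)
Bit 16: prefix='00' (no match yet)
Bit 17: prefix='000' (no match yet)
Bit 18: prefix='0001' -> emit 'o', reset
Bit 19: prefix='1' -> emit 'd', reset
Bit 20: prefix='0' (no match yet)
Bit 21: prefix='01' -> emit 'k', reset

Answer: bhkkdkdodk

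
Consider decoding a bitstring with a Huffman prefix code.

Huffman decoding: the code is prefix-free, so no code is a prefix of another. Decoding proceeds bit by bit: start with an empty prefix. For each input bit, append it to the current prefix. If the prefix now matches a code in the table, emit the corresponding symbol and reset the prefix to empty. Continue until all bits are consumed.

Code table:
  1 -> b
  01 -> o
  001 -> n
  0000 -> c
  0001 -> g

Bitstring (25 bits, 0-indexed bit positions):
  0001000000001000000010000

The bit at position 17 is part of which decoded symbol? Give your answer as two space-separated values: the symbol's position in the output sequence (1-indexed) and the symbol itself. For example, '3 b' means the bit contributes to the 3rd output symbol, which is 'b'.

Answer: 6 g

Derivation:
Bit 0: prefix='0' (no match yet)
Bit 1: prefix='00' (no match yet)
Bit 2: prefix='000' (no match yet)
Bit 3: prefix='0001' -> emit 'g', reset
Bit 4: prefix='0' (no match yet)
Bit 5: prefix='00' (no match yet)
Bit 6: prefix='000' (no match yet)
Bit 7: prefix='0000' -> emit 'c', reset
Bit 8: prefix='0' (no match yet)
Bit 9: prefix='00' (no match yet)
Bit 10: prefix='000' (no match yet)
Bit 11: prefix='0000' -> emit 'c', reset
Bit 12: prefix='1' -> emit 'b', reset
Bit 13: prefix='0' (no match yet)
Bit 14: prefix='00' (no match yet)
Bit 15: prefix='000' (no match yet)
Bit 16: prefix='0000' -> emit 'c', reset
Bit 17: prefix='0' (no match yet)
Bit 18: prefix='00' (no match yet)
Bit 19: prefix='000' (no match yet)
Bit 20: prefix='0001' -> emit 'g', reset
Bit 21: prefix='0' (no match yet)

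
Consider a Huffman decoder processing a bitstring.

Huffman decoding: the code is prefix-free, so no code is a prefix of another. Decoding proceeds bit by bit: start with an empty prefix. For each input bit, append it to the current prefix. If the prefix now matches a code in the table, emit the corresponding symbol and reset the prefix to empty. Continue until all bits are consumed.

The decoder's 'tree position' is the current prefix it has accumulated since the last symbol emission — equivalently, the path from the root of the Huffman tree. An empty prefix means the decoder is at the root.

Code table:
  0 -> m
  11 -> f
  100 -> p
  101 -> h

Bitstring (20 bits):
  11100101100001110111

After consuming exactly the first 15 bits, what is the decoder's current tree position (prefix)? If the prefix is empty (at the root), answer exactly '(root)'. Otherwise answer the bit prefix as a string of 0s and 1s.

Bit 0: prefix='1' (no match yet)
Bit 1: prefix='11' -> emit 'f', reset
Bit 2: prefix='1' (no match yet)
Bit 3: prefix='10' (no match yet)
Bit 4: prefix='100' -> emit 'p', reset
Bit 5: prefix='1' (no match yet)
Bit 6: prefix='10' (no match yet)
Bit 7: prefix='101' -> emit 'h', reset
Bit 8: prefix='1' (no match yet)
Bit 9: prefix='10' (no match yet)
Bit 10: prefix='100' -> emit 'p', reset
Bit 11: prefix='0' -> emit 'm', reset
Bit 12: prefix='0' -> emit 'm', reset
Bit 13: prefix='1' (no match yet)
Bit 14: prefix='11' -> emit 'f', reset

Answer: (root)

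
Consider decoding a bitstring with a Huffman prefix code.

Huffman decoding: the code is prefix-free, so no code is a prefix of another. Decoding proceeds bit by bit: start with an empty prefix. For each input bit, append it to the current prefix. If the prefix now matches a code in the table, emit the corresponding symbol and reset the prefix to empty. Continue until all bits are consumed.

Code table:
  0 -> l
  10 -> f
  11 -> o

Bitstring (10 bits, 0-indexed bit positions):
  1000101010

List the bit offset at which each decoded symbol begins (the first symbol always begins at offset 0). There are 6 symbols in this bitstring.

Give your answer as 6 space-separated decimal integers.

Answer: 0 2 3 4 6 8

Derivation:
Bit 0: prefix='1' (no match yet)
Bit 1: prefix='10' -> emit 'f', reset
Bit 2: prefix='0' -> emit 'l', reset
Bit 3: prefix='0' -> emit 'l', reset
Bit 4: prefix='1' (no match yet)
Bit 5: prefix='10' -> emit 'f', reset
Bit 6: prefix='1' (no match yet)
Bit 7: prefix='10' -> emit 'f', reset
Bit 8: prefix='1' (no match yet)
Bit 9: prefix='10' -> emit 'f', reset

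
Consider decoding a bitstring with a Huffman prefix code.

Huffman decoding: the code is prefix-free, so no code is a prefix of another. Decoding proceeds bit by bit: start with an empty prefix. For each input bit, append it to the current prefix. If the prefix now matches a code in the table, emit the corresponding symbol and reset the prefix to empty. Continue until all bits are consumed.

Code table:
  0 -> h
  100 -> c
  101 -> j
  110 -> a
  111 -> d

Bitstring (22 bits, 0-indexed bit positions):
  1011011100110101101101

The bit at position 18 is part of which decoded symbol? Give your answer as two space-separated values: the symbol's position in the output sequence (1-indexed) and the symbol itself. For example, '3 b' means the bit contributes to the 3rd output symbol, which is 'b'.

Bit 0: prefix='1' (no match yet)
Bit 1: prefix='10' (no match yet)
Bit 2: prefix='101' -> emit 'j', reset
Bit 3: prefix='1' (no match yet)
Bit 4: prefix='10' (no match yet)
Bit 5: prefix='101' -> emit 'j', reset
Bit 6: prefix='1' (no match yet)
Bit 7: prefix='11' (no match yet)
Bit 8: prefix='110' -> emit 'a', reset
Bit 9: prefix='0' -> emit 'h', reset
Bit 10: prefix='1' (no match yet)
Bit 11: prefix='11' (no match yet)
Bit 12: prefix='110' -> emit 'a', reset
Bit 13: prefix='1' (no match yet)
Bit 14: prefix='10' (no match yet)
Bit 15: prefix='101' -> emit 'j', reset
Bit 16: prefix='1' (no match yet)
Bit 17: prefix='10' (no match yet)
Bit 18: prefix='101' -> emit 'j', reset
Bit 19: prefix='1' (no match yet)
Bit 20: prefix='10' (no match yet)
Bit 21: prefix='101' -> emit 'j', reset

Answer: 7 j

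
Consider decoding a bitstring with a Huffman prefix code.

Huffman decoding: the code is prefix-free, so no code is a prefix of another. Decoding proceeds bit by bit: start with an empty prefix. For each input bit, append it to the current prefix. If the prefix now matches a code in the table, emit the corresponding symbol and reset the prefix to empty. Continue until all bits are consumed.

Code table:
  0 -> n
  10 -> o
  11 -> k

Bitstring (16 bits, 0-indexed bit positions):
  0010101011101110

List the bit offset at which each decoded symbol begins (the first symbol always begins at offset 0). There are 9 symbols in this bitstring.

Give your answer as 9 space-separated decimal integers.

Answer: 0 1 2 4 6 8 10 12 14

Derivation:
Bit 0: prefix='0' -> emit 'n', reset
Bit 1: prefix='0' -> emit 'n', reset
Bit 2: prefix='1' (no match yet)
Bit 3: prefix='10' -> emit 'o', reset
Bit 4: prefix='1' (no match yet)
Bit 5: prefix='10' -> emit 'o', reset
Bit 6: prefix='1' (no match yet)
Bit 7: prefix='10' -> emit 'o', reset
Bit 8: prefix='1' (no match yet)
Bit 9: prefix='11' -> emit 'k', reset
Bit 10: prefix='1' (no match yet)
Bit 11: prefix='10' -> emit 'o', reset
Bit 12: prefix='1' (no match yet)
Bit 13: prefix='11' -> emit 'k', reset
Bit 14: prefix='1' (no match yet)
Bit 15: prefix='10' -> emit 'o', reset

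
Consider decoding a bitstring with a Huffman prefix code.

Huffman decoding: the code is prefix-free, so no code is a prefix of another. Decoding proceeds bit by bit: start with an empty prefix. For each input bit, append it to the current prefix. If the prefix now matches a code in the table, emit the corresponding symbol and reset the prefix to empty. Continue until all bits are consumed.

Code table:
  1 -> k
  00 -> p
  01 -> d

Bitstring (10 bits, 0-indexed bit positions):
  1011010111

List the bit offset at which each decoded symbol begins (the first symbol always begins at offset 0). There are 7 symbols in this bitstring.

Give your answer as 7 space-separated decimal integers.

Bit 0: prefix='1' -> emit 'k', reset
Bit 1: prefix='0' (no match yet)
Bit 2: prefix='01' -> emit 'd', reset
Bit 3: prefix='1' -> emit 'k', reset
Bit 4: prefix='0' (no match yet)
Bit 5: prefix='01' -> emit 'd', reset
Bit 6: prefix='0' (no match yet)
Bit 7: prefix='01' -> emit 'd', reset
Bit 8: prefix='1' -> emit 'k', reset
Bit 9: prefix='1' -> emit 'k', reset

Answer: 0 1 3 4 6 8 9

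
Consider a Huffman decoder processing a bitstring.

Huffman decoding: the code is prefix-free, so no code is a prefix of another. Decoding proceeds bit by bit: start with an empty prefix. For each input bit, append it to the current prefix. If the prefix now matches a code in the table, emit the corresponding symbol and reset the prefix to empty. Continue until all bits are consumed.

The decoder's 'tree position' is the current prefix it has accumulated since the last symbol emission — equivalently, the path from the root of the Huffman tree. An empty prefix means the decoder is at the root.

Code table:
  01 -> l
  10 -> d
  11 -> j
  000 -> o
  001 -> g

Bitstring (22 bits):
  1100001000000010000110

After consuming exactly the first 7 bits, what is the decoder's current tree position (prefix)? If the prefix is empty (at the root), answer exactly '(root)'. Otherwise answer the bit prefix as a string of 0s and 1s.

Answer: (root)

Derivation:
Bit 0: prefix='1' (no match yet)
Bit 1: prefix='11' -> emit 'j', reset
Bit 2: prefix='0' (no match yet)
Bit 3: prefix='00' (no match yet)
Bit 4: prefix='000' -> emit 'o', reset
Bit 5: prefix='0' (no match yet)
Bit 6: prefix='01' -> emit 'l', reset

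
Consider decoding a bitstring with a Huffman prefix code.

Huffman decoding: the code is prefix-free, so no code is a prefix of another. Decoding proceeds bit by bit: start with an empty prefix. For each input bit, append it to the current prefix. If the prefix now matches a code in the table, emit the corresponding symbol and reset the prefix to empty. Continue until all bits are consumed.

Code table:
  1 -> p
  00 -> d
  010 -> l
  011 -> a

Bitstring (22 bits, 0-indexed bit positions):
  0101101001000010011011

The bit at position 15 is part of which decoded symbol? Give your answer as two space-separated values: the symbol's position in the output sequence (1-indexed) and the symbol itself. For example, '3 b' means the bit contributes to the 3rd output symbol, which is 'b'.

Bit 0: prefix='0' (no match yet)
Bit 1: prefix='01' (no match yet)
Bit 2: prefix='010' -> emit 'l', reset
Bit 3: prefix='1' -> emit 'p', reset
Bit 4: prefix='1' -> emit 'p', reset
Bit 5: prefix='0' (no match yet)
Bit 6: prefix='01' (no match yet)
Bit 7: prefix='010' -> emit 'l', reset
Bit 8: prefix='0' (no match yet)
Bit 9: prefix='01' (no match yet)
Bit 10: prefix='010' -> emit 'l', reset
Bit 11: prefix='0' (no match yet)
Bit 12: prefix='00' -> emit 'd', reset
Bit 13: prefix='0' (no match yet)
Bit 14: prefix='01' (no match yet)
Bit 15: prefix='010' -> emit 'l', reset
Bit 16: prefix='0' (no match yet)
Bit 17: prefix='01' (no match yet)
Bit 18: prefix='011' -> emit 'a', reset
Bit 19: prefix='0' (no match yet)

Answer: 7 l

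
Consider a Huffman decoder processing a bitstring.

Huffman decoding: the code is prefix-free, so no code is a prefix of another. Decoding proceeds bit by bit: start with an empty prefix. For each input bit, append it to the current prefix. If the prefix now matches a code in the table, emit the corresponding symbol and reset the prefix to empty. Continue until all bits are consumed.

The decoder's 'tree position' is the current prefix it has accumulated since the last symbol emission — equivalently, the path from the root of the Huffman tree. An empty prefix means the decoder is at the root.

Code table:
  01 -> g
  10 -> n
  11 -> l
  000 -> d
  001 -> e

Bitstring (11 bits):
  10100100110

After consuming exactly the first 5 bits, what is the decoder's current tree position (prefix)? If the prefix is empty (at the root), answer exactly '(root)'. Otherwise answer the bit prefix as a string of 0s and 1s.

Bit 0: prefix='1' (no match yet)
Bit 1: prefix='10' -> emit 'n', reset
Bit 2: prefix='1' (no match yet)
Bit 3: prefix='10' -> emit 'n', reset
Bit 4: prefix='0' (no match yet)

Answer: 0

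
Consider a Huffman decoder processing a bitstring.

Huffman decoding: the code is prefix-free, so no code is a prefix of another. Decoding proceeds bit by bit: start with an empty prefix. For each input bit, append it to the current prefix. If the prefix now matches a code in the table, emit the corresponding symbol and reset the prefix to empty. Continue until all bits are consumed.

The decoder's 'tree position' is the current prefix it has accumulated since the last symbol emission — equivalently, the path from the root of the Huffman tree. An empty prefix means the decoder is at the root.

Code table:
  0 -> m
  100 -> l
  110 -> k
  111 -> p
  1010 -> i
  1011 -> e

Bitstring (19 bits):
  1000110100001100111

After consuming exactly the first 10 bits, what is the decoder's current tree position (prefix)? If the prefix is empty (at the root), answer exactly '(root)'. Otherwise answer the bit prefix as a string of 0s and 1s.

Answer: (root)

Derivation:
Bit 0: prefix='1' (no match yet)
Bit 1: prefix='10' (no match yet)
Bit 2: prefix='100' -> emit 'l', reset
Bit 3: prefix='0' -> emit 'm', reset
Bit 4: prefix='1' (no match yet)
Bit 5: prefix='11' (no match yet)
Bit 6: prefix='110' -> emit 'k', reset
Bit 7: prefix='1' (no match yet)
Bit 8: prefix='10' (no match yet)
Bit 9: prefix='100' -> emit 'l', reset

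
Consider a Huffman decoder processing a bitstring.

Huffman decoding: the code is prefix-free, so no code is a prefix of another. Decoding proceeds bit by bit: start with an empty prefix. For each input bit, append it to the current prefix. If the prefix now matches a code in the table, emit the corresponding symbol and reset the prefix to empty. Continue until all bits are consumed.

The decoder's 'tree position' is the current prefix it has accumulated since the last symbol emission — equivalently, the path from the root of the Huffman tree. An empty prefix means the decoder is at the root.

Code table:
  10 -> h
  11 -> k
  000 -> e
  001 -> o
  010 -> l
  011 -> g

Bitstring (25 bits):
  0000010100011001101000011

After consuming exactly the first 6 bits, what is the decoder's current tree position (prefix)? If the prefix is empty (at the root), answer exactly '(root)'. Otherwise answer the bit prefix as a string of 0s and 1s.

Bit 0: prefix='0' (no match yet)
Bit 1: prefix='00' (no match yet)
Bit 2: prefix='000' -> emit 'e', reset
Bit 3: prefix='0' (no match yet)
Bit 4: prefix='00' (no match yet)
Bit 5: prefix='001' -> emit 'o', reset

Answer: (root)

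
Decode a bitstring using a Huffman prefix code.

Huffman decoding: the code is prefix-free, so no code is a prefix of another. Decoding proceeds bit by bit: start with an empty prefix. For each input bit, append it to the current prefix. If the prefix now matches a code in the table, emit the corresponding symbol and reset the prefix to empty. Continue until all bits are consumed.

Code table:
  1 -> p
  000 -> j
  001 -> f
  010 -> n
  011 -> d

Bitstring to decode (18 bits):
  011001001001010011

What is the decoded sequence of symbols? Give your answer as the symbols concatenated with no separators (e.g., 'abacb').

Answer: dfffnd

Derivation:
Bit 0: prefix='0' (no match yet)
Bit 1: prefix='01' (no match yet)
Bit 2: prefix='011' -> emit 'd', reset
Bit 3: prefix='0' (no match yet)
Bit 4: prefix='00' (no match yet)
Bit 5: prefix='001' -> emit 'f', reset
Bit 6: prefix='0' (no match yet)
Bit 7: prefix='00' (no match yet)
Bit 8: prefix='001' -> emit 'f', reset
Bit 9: prefix='0' (no match yet)
Bit 10: prefix='00' (no match yet)
Bit 11: prefix='001' -> emit 'f', reset
Bit 12: prefix='0' (no match yet)
Bit 13: prefix='01' (no match yet)
Bit 14: prefix='010' -> emit 'n', reset
Bit 15: prefix='0' (no match yet)
Bit 16: prefix='01' (no match yet)
Bit 17: prefix='011' -> emit 'd', reset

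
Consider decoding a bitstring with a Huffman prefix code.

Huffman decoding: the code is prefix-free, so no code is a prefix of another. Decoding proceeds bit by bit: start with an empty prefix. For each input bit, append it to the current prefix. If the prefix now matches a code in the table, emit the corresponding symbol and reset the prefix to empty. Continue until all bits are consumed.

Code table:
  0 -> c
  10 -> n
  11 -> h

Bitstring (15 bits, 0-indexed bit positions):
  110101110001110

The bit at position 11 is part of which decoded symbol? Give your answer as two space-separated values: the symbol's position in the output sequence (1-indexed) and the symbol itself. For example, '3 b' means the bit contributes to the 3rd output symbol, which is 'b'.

Answer: 8 h

Derivation:
Bit 0: prefix='1' (no match yet)
Bit 1: prefix='11' -> emit 'h', reset
Bit 2: prefix='0' -> emit 'c', reset
Bit 3: prefix='1' (no match yet)
Bit 4: prefix='10' -> emit 'n', reset
Bit 5: prefix='1' (no match yet)
Bit 6: prefix='11' -> emit 'h', reset
Bit 7: prefix='1' (no match yet)
Bit 8: prefix='10' -> emit 'n', reset
Bit 9: prefix='0' -> emit 'c', reset
Bit 10: prefix='0' -> emit 'c', reset
Bit 11: prefix='1' (no match yet)
Bit 12: prefix='11' -> emit 'h', reset
Bit 13: prefix='1' (no match yet)
Bit 14: prefix='10' -> emit 'n', reset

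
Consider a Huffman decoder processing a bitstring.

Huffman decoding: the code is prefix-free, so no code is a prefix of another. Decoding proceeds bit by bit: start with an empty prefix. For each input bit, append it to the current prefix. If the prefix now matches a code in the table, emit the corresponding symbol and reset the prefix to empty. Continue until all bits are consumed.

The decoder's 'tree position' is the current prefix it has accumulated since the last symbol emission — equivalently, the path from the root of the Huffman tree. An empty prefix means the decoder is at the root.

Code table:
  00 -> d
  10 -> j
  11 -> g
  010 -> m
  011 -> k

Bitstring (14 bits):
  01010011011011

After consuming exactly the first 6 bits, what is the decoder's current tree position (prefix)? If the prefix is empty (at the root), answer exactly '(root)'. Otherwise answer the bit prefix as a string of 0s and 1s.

Bit 0: prefix='0' (no match yet)
Bit 1: prefix='01' (no match yet)
Bit 2: prefix='010' -> emit 'm', reset
Bit 3: prefix='1' (no match yet)
Bit 4: prefix='10' -> emit 'j', reset
Bit 5: prefix='0' (no match yet)

Answer: 0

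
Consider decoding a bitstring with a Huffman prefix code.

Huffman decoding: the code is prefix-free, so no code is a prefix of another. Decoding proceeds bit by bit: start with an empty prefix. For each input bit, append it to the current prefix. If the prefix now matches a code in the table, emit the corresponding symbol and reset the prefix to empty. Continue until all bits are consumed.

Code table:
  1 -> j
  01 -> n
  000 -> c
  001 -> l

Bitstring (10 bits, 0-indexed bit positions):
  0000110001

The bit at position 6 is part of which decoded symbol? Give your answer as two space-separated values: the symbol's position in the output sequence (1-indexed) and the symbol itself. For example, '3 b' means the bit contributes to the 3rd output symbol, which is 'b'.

Bit 0: prefix='0' (no match yet)
Bit 1: prefix='00' (no match yet)
Bit 2: prefix='000' -> emit 'c', reset
Bit 3: prefix='0' (no match yet)
Bit 4: prefix='01' -> emit 'n', reset
Bit 5: prefix='1' -> emit 'j', reset
Bit 6: prefix='0' (no match yet)
Bit 7: prefix='00' (no match yet)
Bit 8: prefix='000' -> emit 'c', reset
Bit 9: prefix='1' -> emit 'j', reset

Answer: 4 c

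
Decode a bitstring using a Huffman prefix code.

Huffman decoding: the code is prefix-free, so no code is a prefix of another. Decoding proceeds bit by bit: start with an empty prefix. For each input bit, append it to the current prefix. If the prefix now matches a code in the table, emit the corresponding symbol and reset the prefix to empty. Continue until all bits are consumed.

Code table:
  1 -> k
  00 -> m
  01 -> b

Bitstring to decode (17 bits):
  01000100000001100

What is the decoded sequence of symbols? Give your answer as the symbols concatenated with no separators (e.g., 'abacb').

Bit 0: prefix='0' (no match yet)
Bit 1: prefix='01' -> emit 'b', reset
Bit 2: prefix='0' (no match yet)
Bit 3: prefix='00' -> emit 'm', reset
Bit 4: prefix='0' (no match yet)
Bit 5: prefix='01' -> emit 'b', reset
Bit 6: prefix='0' (no match yet)
Bit 7: prefix='00' -> emit 'm', reset
Bit 8: prefix='0' (no match yet)
Bit 9: prefix='00' -> emit 'm', reset
Bit 10: prefix='0' (no match yet)
Bit 11: prefix='00' -> emit 'm', reset
Bit 12: prefix='0' (no match yet)
Bit 13: prefix='01' -> emit 'b', reset
Bit 14: prefix='1' -> emit 'k', reset
Bit 15: prefix='0' (no match yet)
Bit 16: prefix='00' -> emit 'm', reset

Answer: bmbmmmbkm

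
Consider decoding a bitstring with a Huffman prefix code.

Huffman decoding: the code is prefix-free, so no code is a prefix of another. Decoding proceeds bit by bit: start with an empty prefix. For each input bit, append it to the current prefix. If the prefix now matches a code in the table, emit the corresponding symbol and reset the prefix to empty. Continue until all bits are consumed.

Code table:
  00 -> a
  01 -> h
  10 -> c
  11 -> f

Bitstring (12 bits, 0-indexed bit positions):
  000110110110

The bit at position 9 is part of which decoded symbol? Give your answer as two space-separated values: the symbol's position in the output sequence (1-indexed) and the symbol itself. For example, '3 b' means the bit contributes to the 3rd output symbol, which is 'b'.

Bit 0: prefix='0' (no match yet)
Bit 1: prefix='00' -> emit 'a', reset
Bit 2: prefix='0' (no match yet)
Bit 3: prefix='01' -> emit 'h', reset
Bit 4: prefix='1' (no match yet)
Bit 5: prefix='10' -> emit 'c', reset
Bit 6: prefix='1' (no match yet)
Bit 7: prefix='11' -> emit 'f', reset
Bit 8: prefix='0' (no match yet)
Bit 9: prefix='01' -> emit 'h', reset
Bit 10: prefix='1' (no match yet)
Bit 11: prefix='10' -> emit 'c', reset

Answer: 5 h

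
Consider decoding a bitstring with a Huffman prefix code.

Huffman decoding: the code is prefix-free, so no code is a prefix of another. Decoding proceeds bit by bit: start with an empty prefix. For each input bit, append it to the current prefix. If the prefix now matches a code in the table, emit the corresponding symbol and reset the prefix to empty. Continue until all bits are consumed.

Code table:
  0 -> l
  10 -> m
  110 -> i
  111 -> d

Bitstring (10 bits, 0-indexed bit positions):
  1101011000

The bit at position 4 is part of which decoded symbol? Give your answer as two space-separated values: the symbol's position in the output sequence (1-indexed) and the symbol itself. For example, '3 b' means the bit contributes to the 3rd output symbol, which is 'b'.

Answer: 2 m

Derivation:
Bit 0: prefix='1' (no match yet)
Bit 1: prefix='11' (no match yet)
Bit 2: prefix='110' -> emit 'i', reset
Bit 3: prefix='1' (no match yet)
Bit 4: prefix='10' -> emit 'm', reset
Bit 5: prefix='1' (no match yet)
Bit 6: prefix='11' (no match yet)
Bit 7: prefix='110' -> emit 'i', reset
Bit 8: prefix='0' -> emit 'l', reset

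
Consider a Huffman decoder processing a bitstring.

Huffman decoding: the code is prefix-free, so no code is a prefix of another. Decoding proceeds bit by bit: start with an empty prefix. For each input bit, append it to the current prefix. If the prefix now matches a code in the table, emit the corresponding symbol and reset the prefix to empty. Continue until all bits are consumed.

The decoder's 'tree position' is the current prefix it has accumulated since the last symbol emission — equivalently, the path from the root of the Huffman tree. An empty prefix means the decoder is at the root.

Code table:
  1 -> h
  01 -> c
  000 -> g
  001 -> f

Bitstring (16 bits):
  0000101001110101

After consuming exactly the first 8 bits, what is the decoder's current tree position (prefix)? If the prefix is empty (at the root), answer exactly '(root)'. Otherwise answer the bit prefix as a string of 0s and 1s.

Answer: 0

Derivation:
Bit 0: prefix='0' (no match yet)
Bit 1: prefix='00' (no match yet)
Bit 2: prefix='000' -> emit 'g', reset
Bit 3: prefix='0' (no match yet)
Bit 4: prefix='01' -> emit 'c', reset
Bit 5: prefix='0' (no match yet)
Bit 6: prefix='01' -> emit 'c', reset
Bit 7: prefix='0' (no match yet)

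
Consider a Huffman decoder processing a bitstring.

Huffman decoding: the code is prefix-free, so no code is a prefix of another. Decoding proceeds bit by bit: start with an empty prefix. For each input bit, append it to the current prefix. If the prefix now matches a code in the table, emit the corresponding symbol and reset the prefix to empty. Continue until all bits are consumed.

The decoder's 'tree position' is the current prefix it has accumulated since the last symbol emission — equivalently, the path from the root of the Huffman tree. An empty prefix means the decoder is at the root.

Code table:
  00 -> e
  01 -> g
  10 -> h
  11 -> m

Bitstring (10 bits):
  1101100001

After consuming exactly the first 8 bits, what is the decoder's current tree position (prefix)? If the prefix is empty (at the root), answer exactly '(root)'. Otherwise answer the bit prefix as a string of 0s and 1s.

Answer: (root)

Derivation:
Bit 0: prefix='1' (no match yet)
Bit 1: prefix='11' -> emit 'm', reset
Bit 2: prefix='0' (no match yet)
Bit 3: prefix='01' -> emit 'g', reset
Bit 4: prefix='1' (no match yet)
Bit 5: prefix='10' -> emit 'h', reset
Bit 6: prefix='0' (no match yet)
Bit 7: prefix='00' -> emit 'e', reset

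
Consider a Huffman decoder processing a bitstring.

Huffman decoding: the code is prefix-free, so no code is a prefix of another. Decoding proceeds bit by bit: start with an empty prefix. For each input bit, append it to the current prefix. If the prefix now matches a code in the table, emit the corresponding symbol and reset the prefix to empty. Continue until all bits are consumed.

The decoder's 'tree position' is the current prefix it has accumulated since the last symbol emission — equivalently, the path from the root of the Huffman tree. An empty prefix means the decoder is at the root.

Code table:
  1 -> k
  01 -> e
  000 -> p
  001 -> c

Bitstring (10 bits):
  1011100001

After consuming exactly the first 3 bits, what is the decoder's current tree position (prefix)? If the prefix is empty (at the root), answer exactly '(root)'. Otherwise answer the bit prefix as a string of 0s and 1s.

Bit 0: prefix='1' -> emit 'k', reset
Bit 1: prefix='0' (no match yet)
Bit 2: prefix='01' -> emit 'e', reset

Answer: (root)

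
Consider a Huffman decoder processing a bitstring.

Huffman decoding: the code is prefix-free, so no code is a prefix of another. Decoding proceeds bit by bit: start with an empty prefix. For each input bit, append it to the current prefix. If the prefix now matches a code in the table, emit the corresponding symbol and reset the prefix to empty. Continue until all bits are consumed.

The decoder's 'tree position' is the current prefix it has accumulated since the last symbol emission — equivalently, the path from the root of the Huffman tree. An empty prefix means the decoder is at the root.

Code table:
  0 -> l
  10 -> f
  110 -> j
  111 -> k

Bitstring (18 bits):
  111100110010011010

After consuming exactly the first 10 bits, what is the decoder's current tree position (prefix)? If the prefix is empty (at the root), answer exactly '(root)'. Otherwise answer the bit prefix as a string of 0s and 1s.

Answer: (root)

Derivation:
Bit 0: prefix='1' (no match yet)
Bit 1: prefix='11' (no match yet)
Bit 2: prefix='111' -> emit 'k', reset
Bit 3: prefix='1' (no match yet)
Bit 4: prefix='10' -> emit 'f', reset
Bit 5: prefix='0' -> emit 'l', reset
Bit 6: prefix='1' (no match yet)
Bit 7: prefix='11' (no match yet)
Bit 8: prefix='110' -> emit 'j', reset
Bit 9: prefix='0' -> emit 'l', reset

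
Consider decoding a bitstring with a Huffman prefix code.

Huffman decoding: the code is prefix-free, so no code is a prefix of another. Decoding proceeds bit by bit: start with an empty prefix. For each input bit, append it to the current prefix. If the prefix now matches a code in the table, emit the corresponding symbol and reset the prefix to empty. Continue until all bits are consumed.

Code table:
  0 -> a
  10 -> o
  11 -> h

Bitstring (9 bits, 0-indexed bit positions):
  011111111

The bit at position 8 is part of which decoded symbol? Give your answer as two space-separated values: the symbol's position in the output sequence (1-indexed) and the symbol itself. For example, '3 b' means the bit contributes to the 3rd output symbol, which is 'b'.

Answer: 5 h

Derivation:
Bit 0: prefix='0' -> emit 'a', reset
Bit 1: prefix='1' (no match yet)
Bit 2: prefix='11' -> emit 'h', reset
Bit 3: prefix='1' (no match yet)
Bit 4: prefix='11' -> emit 'h', reset
Bit 5: prefix='1' (no match yet)
Bit 6: prefix='11' -> emit 'h', reset
Bit 7: prefix='1' (no match yet)
Bit 8: prefix='11' -> emit 'h', reset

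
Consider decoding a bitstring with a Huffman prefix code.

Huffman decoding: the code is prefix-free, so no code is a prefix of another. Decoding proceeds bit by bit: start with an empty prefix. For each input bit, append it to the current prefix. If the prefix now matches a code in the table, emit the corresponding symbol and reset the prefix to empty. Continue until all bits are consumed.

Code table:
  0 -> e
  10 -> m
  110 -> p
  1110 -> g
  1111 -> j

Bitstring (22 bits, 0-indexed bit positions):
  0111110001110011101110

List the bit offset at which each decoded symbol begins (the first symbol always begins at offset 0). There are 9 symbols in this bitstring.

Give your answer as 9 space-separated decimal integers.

Answer: 0 1 5 7 8 9 13 14 18

Derivation:
Bit 0: prefix='0' -> emit 'e', reset
Bit 1: prefix='1' (no match yet)
Bit 2: prefix='11' (no match yet)
Bit 3: prefix='111' (no match yet)
Bit 4: prefix='1111' -> emit 'j', reset
Bit 5: prefix='1' (no match yet)
Bit 6: prefix='10' -> emit 'm', reset
Bit 7: prefix='0' -> emit 'e', reset
Bit 8: prefix='0' -> emit 'e', reset
Bit 9: prefix='1' (no match yet)
Bit 10: prefix='11' (no match yet)
Bit 11: prefix='111' (no match yet)
Bit 12: prefix='1110' -> emit 'g', reset
Bit 13: prefix='0' -> emit 'e', reset
Bit 14: prefix='1' (no match yet)
Bit 15: prefix='11' (no match yet)
Bit 16: prefix='111' (no match yet)
Bit 17: prefix='1110' -> emit 'g', reset
Bit 18: prefix='1' (no match yet)
Bit 19: prefix='11' (no match yet)
Bit 20: prefix='111' (no match yet)
Bit 21: prefix='1110' -> emit 'g', reset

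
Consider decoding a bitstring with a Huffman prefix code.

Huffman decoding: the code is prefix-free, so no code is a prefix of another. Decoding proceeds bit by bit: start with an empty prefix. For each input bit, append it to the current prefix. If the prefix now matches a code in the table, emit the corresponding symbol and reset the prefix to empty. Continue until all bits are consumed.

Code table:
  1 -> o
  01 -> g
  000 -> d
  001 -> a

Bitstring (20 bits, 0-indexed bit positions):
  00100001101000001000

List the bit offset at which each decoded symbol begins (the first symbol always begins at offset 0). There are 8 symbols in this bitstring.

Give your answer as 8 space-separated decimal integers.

Bit 0: prefix='0' (no match yet)
Bit 1: prefix='00' (no match yet)
Bit 2: prefix='001' -> emit 'a', reset
Bit 3: prefix='0' (no match yet)
Bit 4: prefix='00' (no match yet)
Bit 5: prefix='000' -> emit 'd', reset
Bit 6: prefix='0' (no match yet)
Bit 7: prefix='01' -> emit 'g', reset
Bit 8: prefix='1' -> emit 'o', reset
Bit 9: prefix='0' (no match yet)
Bit 10: prefix='01' -> emit 'g', reset
Bit 11: prefix='0' (no match yet)
Bit 12: prefix='00' (no match yet)
Bit 13: prefix='000' -> emit 'd', reset
Bit 14: prefix='0' (no match yet)
Bit 15: prefix='00' (no match yet)
Bit 16: prefix='001' -> emit 'a', reset
Bit 17: prefix='0' (no match yet)
Bit 18: prefix='00' (no match yet)
Bit 19: prefix='000' -> emit 'd', reset

Answer: 0 3 6 8 9 11 14 17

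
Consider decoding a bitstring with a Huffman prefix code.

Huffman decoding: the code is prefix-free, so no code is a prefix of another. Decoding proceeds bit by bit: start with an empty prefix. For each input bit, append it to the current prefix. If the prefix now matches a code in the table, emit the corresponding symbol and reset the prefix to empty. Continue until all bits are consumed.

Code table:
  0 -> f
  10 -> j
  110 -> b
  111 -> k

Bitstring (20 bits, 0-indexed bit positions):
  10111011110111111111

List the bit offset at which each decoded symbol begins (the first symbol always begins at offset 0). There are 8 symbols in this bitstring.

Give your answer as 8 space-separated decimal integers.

Answer: 0 2 5 6 9 11 14 17

Derivation:
Bit 0: prefix='1' (no match yet)
Bit 1: prefix='10' -> emit 'j', reset
Bit 2: prefix='1' (no match yet)
Bit 3: prefix='11' (no match yet)
Bit 4: prefix='111' -> emit 'k', reset
Bit 5: prefix='0' -> emit 'f', reset
Bit 6: prefix='1' (no match yet)
Bit 7: prefix='11' (no match yet)
Bit 8: prefix='111' -> emit 'k', reset
Bit 9: prefix='1' (no match yet)
Bit 10: prefix='10' -> emit 'j', reset
Bit 11: prefix='1' (no match yet)
Bit 12: prefix='11' (no match yet)
Bit 13: prefix='111' -> emit 'k', reset
Bit 14: prefix='1' (no match yet)
Bit 15: prefix='11' (no match yet)
Bit 16: prefix='111' -> emit 'k', reset
Bit 17: prefix='1' (no match yet)
Bit 18: prefix='11' (no match yet)
Bit 19: prefix='111' -> emit 'k', reset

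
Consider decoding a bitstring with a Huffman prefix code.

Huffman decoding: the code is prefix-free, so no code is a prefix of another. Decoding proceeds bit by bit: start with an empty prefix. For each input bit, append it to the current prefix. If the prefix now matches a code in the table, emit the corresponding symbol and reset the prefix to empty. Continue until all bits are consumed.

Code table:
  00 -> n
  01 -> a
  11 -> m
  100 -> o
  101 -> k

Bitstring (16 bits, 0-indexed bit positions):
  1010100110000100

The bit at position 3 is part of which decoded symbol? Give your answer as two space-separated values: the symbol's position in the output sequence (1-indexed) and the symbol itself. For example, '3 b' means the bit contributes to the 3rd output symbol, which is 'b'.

Answer: 2 a

Derivation:
Bit 0: prefix='1' (no match yet)
Bit 1: prefix='10' (no match yet)
Bit 2: prefix='101' -> emit 'k', reset
Bit 3: prefix='0' (no match yet)
Bit 4: prefix='01' -> emit 'a', reset
Bit 5: prefix='0' (no match yet)
Bit 6: prefix='00' -> emit 'n', reset
Bit 7: prefix='1' (no match yet)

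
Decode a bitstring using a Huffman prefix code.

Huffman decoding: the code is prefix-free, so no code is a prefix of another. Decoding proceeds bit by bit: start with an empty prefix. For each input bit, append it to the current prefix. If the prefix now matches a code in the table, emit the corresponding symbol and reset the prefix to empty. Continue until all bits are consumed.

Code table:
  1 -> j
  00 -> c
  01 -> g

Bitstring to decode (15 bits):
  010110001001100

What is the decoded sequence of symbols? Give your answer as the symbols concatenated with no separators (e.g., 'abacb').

Answer: ggjcgcjjc

Derivation:
Bit 0: prefix='0' (no match yet)
Bit 1: prefix='01' -> emit 'g', reset
Bit 2: prefix='0' (no match yet)
Bit 3: prefix='01' -> emit 'g', reset
Bit 4: prefix='1' -> emit 'j', reset
Bit 5: prefix='0' (no match yet)
Bit 6: prefix='00' -> emit 'c', reset
Bit 7: prefix='0' (no match yet)
Bit 8: prefix='01' -> emit 'g', reset
Bit 9: prefix='0' (no match yet)
Bit 10: prefix='00' -> emit 'c', reset
Bit 11: prefix='1' -> emit 'j', reset
Bit 12: prefix='1' -> emit 'j', reset
Bit 13: prefix='0' (no match yet)
Bit 14: prefix='00' -> emit 'c', reset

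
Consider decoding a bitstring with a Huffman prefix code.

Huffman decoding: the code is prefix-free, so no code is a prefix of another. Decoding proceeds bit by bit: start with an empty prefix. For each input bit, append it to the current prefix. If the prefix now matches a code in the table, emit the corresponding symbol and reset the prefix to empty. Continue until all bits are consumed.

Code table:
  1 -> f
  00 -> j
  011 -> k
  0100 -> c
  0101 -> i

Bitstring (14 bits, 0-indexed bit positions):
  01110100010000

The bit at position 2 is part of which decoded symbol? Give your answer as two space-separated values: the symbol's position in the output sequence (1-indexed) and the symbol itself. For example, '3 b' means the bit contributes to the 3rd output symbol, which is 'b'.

Bit 0: prefix='0' (no match yet)
Bit 1: prefix='01' (no match yet)
Bit 2: prefix='011' -> emit 'k', reset
Bit 3: prefix='1' -> emit 'f', reset
Bit 4: prefix='0' (no match yet)
Bit 5: prefix='01' (no match yet)
Bit 6: prefix='010' (no match yet)

Answer: 1 k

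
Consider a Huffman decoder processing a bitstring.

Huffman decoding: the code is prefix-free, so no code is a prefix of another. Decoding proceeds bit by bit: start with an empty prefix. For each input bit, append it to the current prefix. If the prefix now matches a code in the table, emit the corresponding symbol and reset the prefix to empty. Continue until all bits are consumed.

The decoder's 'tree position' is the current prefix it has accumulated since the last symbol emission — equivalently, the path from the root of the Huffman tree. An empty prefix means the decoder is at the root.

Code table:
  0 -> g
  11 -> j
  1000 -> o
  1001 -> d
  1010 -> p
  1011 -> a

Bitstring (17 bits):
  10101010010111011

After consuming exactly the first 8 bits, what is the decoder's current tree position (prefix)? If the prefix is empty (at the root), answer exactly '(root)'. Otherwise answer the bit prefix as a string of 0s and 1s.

Answer: (root)

Derivation:
Bit 0: prefix='1' (no match yet)
Bit 1: prefix='10' (no match yet)
Bit 2: prefix='101' (no match yet)
Bit 3: prefix='1010' -> emit 'p', reset
Bit 4: prefix='1' (no match yet)
Bit 5: prefix='10' (no match yet)
Bit 6: prefix='101' (no match yet)
Bit 7: prefix='1010' -> emit 'p', reset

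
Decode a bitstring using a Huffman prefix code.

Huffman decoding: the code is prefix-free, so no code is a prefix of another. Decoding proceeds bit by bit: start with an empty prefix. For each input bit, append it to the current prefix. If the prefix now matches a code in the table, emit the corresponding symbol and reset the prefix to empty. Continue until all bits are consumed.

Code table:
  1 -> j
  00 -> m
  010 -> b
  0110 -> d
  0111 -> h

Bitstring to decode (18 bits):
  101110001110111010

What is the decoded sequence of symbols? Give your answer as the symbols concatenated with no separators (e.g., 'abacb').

Bit 0: prefix='1' -> emit 'j', reset
Bit 1: prefix='0' (no match yet)
Bit 2: prefix='01' (no match yet)
Bit 3: prefix='011' (no match yet)
Bit 4: prefix='0111' -> emit 'h', reset
Bit 5: prefix='0' (no match yet)
Bit 6: prefix='00' -> emit 'm', reset
Bit 7: prefix='0' (no match yet)
Bit 8: prefix='01' (no match yet)
Bit 9: prefix='011' (no match yet)
Bit 10: prefix='0111' -> emit 'h', reset
Bit 11: prefix='0' (no match yet)
Bit 12: prefix='01' (no match yet)
Bit 13: prefix='011' (no match yet)
Bit 14: prefix='0111' -> emit 'h', reset
Bit 15: prefix='0' (no match yet)
Bit 16: prefix='01' (no match yet)
Bit 17: prefix='010' -> emit 'b', reset

Answer: jhmhhb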